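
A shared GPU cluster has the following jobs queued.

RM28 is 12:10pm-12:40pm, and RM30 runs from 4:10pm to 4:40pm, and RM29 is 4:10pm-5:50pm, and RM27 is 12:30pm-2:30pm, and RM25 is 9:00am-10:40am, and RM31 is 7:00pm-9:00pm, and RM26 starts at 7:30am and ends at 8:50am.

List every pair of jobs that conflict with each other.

RM27 & RM28, RM29 & RM30

Sorted by start: RM26, RM25, RM28, RM27, RM29, RM30, RM31.
RM25 starts after RM26 ends, so nothing later overlaps RM26 either.
RM28 starts after RM25 ends, so nothing later overlaps RM25 either.
RM27 starts before RM28 ends → RM28 and RM27 overlap.
RM29 starts after RM28 ends, so nothing later overlaps RM28 either.
RM29 starts after RM27 ends, so nothing later overlaps RM27 either.
RM30 starts before RM29 ends → RM29 and RM30 overlap.
RM31 starts after RM29 ends.
RM31 starts after RM30 ends.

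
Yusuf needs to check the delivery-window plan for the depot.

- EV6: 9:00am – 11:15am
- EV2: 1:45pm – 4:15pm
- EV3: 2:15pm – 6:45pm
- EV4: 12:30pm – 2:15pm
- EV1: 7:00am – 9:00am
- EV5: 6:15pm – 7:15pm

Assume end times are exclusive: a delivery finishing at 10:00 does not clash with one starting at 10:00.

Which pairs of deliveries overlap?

Sorted by start: EV1, EV6, EV4, EV2, EV3, EV5.
EV6 starts exactly when EV1 ends (back-to-back, no overlap) — done with EV1.
EV4 starts after EV6 ends — done with EV6.
EV2 starts before EV4 ends → EV4 and EV2 overlap.
EV3 starts exactly when EV4 ends (back-to-back, no overlap) — done with EV4.
EV3 starts before EV2 ends → EV2 and EV3 overlap.
EV5 starts after EV2 ends.
EV5 starts before EV3 ends → EV3 and EV5 overlap.

EV2 & EV3, EV2 & EV4, EV3 & EV5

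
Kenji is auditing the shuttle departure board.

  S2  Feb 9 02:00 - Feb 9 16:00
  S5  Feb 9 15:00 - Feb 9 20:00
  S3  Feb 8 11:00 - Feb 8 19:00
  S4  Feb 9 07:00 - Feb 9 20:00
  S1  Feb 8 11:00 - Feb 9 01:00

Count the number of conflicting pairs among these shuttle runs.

Sorted by start: S1, S3, S2, S4, S5.
S3 starts before S1 ends → S1 and S3 overlap.
S2 starts after S1 ends — done with S1.
S2 starts after S3 ends — done with S3.
S4 starts before S2 ends → S2 and S4 overlap.
S5 starts before S2 ends → S2 and S5 overlap.
S5 starts before S4 ends → S4 and S5 overlap.
Overlapping pairs: S1 & S3, S2 & S4, S2 & S5, S4 & S5 — 4 in total.

4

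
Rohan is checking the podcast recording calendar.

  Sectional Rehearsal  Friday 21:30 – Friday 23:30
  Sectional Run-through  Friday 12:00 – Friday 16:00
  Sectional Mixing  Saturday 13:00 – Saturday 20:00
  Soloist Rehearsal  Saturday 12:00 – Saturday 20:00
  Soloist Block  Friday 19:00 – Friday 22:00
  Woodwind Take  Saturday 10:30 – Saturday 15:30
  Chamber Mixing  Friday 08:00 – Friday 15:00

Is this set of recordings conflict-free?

No

Sorted by start: Chamber Mixing, Sectional Run-through, Soloist Block, Sectional Rehearsal, Woodwind Take, Soloist Rehearsal, Sectional Mixing.
Sectional Run-through starts before Chamber Mixing ends → Chamber Mixing and Sectional Run-through overlap.
That's a conflict, so the schedule is not conflict-free.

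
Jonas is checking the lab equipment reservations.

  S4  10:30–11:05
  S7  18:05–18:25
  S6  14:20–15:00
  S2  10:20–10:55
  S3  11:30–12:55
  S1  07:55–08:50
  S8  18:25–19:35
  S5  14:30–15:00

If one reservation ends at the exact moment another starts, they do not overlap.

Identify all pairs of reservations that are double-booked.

S2 & S4, S5 & S6

Sorted by start: S1, S2, S4, S3, S6, S5, S7, S8.
S2 starts after S1 ends — done with S1.
S4 starts before S2 ends → S2 and S4 overlap.
S3 starts after S2 ends — done with S2.
S3 starts after S4 ends — done with S4.
S6 starts after S3 ends — done with S3.
S5 starts before S6 ends → S6 and S5 overlap.
S7 starts after S6 ends — done with S6.
S7 starts after S5 ends — done with S5.
S8 starts exactly when S7 ends (back-to-back, no overlap).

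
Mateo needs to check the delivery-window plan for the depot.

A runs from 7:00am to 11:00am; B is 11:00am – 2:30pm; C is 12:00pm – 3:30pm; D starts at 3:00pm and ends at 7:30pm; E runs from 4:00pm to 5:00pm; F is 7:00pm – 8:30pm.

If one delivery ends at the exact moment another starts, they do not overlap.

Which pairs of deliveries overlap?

Sorted by start: A, B, C, D, E, F.
B starts exactly when A ends (back-to-back, no overlap); A is clear from here.
C starts before B ends → B and C overlap.
D starts after B ends; B is clear from here.
D starts before C ends → C and D overlap.
E starts after C ends; C is clear from here.
E starts before D ends → D and E overlap.
F starts before D ends → D and F overlap.
F starts after E ends.

B & C, C & D, D & E, D & F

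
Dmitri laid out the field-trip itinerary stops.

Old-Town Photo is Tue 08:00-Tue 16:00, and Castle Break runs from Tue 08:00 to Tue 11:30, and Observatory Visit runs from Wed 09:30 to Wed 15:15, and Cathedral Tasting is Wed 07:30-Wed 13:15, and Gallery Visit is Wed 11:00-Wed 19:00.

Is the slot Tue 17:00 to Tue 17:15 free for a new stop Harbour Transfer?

Yes — the slot is free

Old-Town Photo: ends Tue 16:00 at or before Harbour Transfer starts Tue 17:00 → clear.
Castle Break: ends Tue 11:30 at or before Harbour Transfer starts Tue 17:00 → clear.
Cathedral Tasting: starts Wed 07:30 at or after Harbour Transfer ends Tue 17:15 → clear.
Observatory Visit: starts Wed 09:30 at or after Harbour Transfer ends Tue 17:15 → clear.
Gallery Visit: starts Wed 11:00 at or after Harbour Transfer ends Tue 17:15 → clear.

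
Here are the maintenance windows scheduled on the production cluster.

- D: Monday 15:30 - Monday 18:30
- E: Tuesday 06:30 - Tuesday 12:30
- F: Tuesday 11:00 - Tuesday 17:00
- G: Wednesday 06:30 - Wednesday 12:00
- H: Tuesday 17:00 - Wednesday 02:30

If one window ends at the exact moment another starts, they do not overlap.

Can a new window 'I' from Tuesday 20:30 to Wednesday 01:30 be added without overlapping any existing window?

D: ends Monday 18:30 at or before I starts Tuesday 20:30 → clear.
E: ends Tuesday 12:30 at or before I starts Tuesday 20:30 → clear.
F: ends Tuesday 17:00 at or before I starts Tuesday 20:30 → clear.
H: starts Tuesday 17:00 before I ends Wednesday 01:30, and ends Wednesday 02:30 after I starts Tuesday 20:30 → overlap.
G: starts Wednesday 06:30 at or after I ends Wednesday 01:30 → clear.
I overlaps H.

No — it overlaps H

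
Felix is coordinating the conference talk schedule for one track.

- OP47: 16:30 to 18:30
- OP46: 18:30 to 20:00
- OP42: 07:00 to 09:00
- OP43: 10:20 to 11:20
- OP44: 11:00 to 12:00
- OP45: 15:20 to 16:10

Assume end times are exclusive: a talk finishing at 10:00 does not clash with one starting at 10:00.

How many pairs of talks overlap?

Sorted by start: OP42, OP43, OP44, OP45, OP47, OP46.
OP43 starts after OP42 ends — done with OP42.
OP44 starts before OP43 ends → OP43 and OP44 overlap.
OP45 starts after OP43 ends — done with OP43.
OP45 starts after OP44 ends — done with OP44.
OP47 starts after OP45 ends — done with OP45.
OP46 starts exactly when OP47 ends (back-to-back, no overlap).
Overlapping pairs: OP43 & OP44 — 1 in total.

1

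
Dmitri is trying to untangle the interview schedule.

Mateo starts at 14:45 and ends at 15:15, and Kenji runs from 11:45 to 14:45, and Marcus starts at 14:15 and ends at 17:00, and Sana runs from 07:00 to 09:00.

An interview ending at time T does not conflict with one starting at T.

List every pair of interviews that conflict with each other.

Kenji & Marcus, Marcus & Mateo

Two intervals overlap when each starts before the other ends.
Sorted by start: Sana, Kenji, Marcus, Mateo.
Kenji starts after Sana ends, so nothing later overlaps Sana either.
Marcus starts before Kenji ends → Kenji and Marcus overlap.
Mateo starts exactly when Kenji ends (back-to-back, no overlap).
Mateo starts before Marcus ends → Marcus and Mateo overlap.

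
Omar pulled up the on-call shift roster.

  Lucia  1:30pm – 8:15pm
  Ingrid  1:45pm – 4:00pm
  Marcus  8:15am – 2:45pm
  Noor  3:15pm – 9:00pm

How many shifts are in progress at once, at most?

3

Sweep the timeline, counting +1 at each start and −1 at each end (ends before starts at a tie):
8:15am start Marcus → 1
1:30pm start Lucia → 2
1:45pm start Ingrid → 3
2:45pm end Marcus → 2
3:15pm start Noor → 3
4:00pm end Ingrid → 2
8:15pm end Lucia → 1
9:00pm end Noor → 0
Peak is 3, at 1:45pm (Ingrid, Lucia, Marcus).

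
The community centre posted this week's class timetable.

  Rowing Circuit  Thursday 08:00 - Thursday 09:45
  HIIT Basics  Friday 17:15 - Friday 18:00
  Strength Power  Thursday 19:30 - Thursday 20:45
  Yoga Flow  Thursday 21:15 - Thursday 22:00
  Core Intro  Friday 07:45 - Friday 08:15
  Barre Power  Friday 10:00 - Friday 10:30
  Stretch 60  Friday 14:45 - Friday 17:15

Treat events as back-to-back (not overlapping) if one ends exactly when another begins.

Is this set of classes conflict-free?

Sorted by start: Rowing Circuit, Strength Power, Yoga Flow, Core Intro, Barre Power, Stretch 60, HIIT Basics.
Strength Power starts after Rowing Circuit ends — done with Rowing Circuit.
Yoga Flow starts after Strength Power ends — done with Strength Power.
Core Intro starts after Yoga Flow ends — done with Yoga Flow.
Barre Power starts after Core Intro ends — done with Core Intro.
Stretch 60 starts after Barre Power ends — done with Barre Power.
HIIT Basics starts exactly when Stretch 60 ends (back-to-back, no overlap).
Every pair is clear; the schedule has no overlaps.

Yes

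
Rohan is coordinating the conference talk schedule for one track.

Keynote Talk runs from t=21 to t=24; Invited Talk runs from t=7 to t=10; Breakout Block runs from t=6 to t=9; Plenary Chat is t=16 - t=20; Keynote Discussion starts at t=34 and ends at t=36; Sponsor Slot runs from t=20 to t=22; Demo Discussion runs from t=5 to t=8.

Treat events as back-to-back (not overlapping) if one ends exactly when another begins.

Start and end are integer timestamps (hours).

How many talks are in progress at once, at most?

Sweep the timeline, counting +1 at each start and −1 at each end (ends before starts at a tie):
t=5 start Demo Discussion → 1
t=6 start Breakout Block → 2
t=7 start Invited Talk → 3
t=8 end Demo Discussion → 2
t=9 end Breakout Block → 1
t=10 end Invited Talk → 0
t=16 start Plenary Chat → 1
t=20 end Plenary Chat → 0
t=20 start Sponsor Slot → 1
t=21 start Keynote Talk → 2
t=22 end Sponsor Slot → 1
t=24 end Keynote Talk → 0
t=34 start Keynote Discussion → 1
t=36 end Keynote Discussion → 0
Peak is 3, at t=7 (Breakout Block, Demo Discussion, Invited Talk).

3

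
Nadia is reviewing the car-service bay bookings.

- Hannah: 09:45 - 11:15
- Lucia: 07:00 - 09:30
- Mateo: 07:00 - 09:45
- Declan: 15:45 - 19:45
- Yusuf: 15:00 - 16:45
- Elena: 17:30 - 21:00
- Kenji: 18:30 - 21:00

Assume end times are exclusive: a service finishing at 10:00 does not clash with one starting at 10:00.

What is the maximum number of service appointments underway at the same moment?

Walk through starts and ends in time order (an end at T is processed before a start at T):
07:00 start Lucia → 1
07:00 start Mateo → 2
09:30 end Lucia → 1
09:45 end Mateo → 0
09:45 start Hannah → 1
11:15 end Hannah → 0
15:00 start Yusuf → 1
15:45 start Declan → 2
16:45 end Yusuf → 1
17:30 start Elena → 2
18:30 start Kenji → 3
19:45 end Declan → 2
21:00 end Elena → 1
21:00 end Kenji → 0
Peak is 3, at 18:30 (Declan, Elena, Kenji).

3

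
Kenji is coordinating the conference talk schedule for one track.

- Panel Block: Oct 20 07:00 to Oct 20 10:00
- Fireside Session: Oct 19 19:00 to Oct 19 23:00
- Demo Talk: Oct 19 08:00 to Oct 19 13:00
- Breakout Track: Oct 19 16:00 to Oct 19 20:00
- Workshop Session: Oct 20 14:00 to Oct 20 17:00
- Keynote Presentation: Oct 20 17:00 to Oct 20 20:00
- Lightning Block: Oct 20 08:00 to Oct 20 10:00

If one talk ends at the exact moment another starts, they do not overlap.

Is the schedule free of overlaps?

Two intervals overlap when each starts before the other ends.
Sorted by start: Demo Talk, Breakout Track, Fireside Session, Panel Block, Lightning Block, Workshop Session, Keynote Presentation.
Breakout Track starts after Demo Talk ends — done with Demo Talk.
Fireside Session starts before Breakout Track ends → Breakout Track and Fireside Session overlap.
That's a conflict, so the schedule is not conflict-free.

No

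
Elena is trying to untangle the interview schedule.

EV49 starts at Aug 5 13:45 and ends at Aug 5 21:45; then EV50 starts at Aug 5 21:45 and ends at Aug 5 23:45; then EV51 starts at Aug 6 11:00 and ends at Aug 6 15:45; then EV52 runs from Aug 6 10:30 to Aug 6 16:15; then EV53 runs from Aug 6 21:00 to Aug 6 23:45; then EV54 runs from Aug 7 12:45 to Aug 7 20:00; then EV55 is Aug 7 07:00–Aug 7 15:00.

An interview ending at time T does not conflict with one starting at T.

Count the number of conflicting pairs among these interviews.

Sorted by start: EV49, EV50, EV52, EV51, EV53, EV55, EV54.
EV50 starts exactly when EV49 ends (back-to-back, no overlap); EV49 is clear from here.
EV52 starts after EV50 ends; EV50 is clear from here.
EV51 starts before EV52 ends → EV52 and EV51 overlap.
EV53 starts after EV52 ends; EV52 is clear from here.
EV53 starts after EV51 ends; EV51 is clear from here.
EV55 starts after EV53 ends; EV53 is clear from here.
EV54 starts before EV55 ends → EV55 and EV54 overlap.
Overlapping pairs: EV51 & EV52, EV54 & EV55 — 2 in total.

2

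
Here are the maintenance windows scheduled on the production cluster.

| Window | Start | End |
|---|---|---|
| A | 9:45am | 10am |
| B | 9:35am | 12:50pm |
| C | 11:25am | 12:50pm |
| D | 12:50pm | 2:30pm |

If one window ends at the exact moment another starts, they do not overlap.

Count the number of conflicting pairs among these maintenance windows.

2

Sorted by start: B, A, C, D.
A starts before B ends → B and A overlap.
C starts before B ends → B and C overlap.
D starts exactly when B ends (back-to-back, no overlap).
C starts after A ends, so nothing later overlaps A either.
D starts exactly when C ends (back-to-back, no overlap).
Overlapping pairs: A & B, B & C — 2 in total.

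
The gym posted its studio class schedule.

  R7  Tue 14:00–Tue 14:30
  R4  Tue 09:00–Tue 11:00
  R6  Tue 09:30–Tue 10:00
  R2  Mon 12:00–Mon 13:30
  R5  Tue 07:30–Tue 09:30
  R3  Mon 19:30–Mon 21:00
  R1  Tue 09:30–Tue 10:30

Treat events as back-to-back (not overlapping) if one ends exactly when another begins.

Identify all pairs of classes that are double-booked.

Sorted by start: R2, R3, R5, R4, R1, R6, R7.
R3 starts after R2 ends — done with R2.
R5 starts after R3 ends — done with R3.
R4 starts before R5 ends → R5 and R4 overlap.
R1 starts exactly when R5 ends (back-to-back, no overlap) — done with R5.
R1 starts before R4 ends → R4 and R1 overlap.
R6 starts before R4 ends → R4 and R6 overlap.
R7 starts after R4 ends.
R6 starts before R1 ends → R1 and R6 overlap.
R7 starts after R1 ends.
R7 starts after R6 ends.

R1 & R4, R1 & R6, R4 & R5, R4 & R6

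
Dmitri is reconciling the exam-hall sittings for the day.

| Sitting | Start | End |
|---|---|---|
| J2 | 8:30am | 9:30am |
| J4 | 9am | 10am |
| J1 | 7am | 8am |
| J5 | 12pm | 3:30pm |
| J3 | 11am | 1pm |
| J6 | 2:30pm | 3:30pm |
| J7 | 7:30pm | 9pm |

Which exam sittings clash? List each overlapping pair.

Sorted by start: J1, J2, J4, J3, J5, J6, J7.
J2 starts after J1 ends, so J1 has no further overlaps.
J4 starts before J2 ends → J2 and J4 overlap.
J3 starts after J2 ends, so J2 has no further overlaps.
J3 starts after J4 ends, so J4 has no further overlaps.
J5 starts before J3 ends → J3 and J5 overlap.
J6 starts after J3 ends, so J3 has no further overlaps.
J6 starts before J5 ends → J5 and J6 overlap.
J7 starts after J5 ends.
J7 starts after J6 ends.

J2 & J4, J3 & J5, J5 & J6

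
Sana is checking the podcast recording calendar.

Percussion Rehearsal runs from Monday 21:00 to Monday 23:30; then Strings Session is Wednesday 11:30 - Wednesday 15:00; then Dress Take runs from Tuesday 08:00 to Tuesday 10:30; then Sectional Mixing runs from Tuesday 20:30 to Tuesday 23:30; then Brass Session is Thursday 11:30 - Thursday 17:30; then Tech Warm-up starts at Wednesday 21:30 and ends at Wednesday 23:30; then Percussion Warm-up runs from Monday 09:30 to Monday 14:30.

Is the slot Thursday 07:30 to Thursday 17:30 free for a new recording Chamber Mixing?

No — it overlaps Brass Session

Percussion Warm-up: ends Monday 14:30 at or before Chamber Mixing starts Thursday 07:30 → clear.
Percussion Rehearsal: ends Monday 23:30 at or before Chamber Mixing starts Thursday 07:30 → clear.
Dress Take: ends Tuesday 10:30 at or before Chamber Mixing starts Thursday 07:30 → clear.
Sectional Mixing: ends Tuesday 23:30 at or before Chamber Mixing starts Thursday 07:30 → clear.
Strings Session: ends Wednesday 15:00 at or before Chamber Mixing starts Thursday 07:30 → clear.
Tech Warm-up: ends Wednesday 23:30 at or before Chamber Mixing starts Thursday 07:30 → clear.
Brass Session: starts Thursday 11:30 before Chamber Mixing ends Thursday 17:30, and ends Thursday 17:30 after Chamber Mixing starts Thursday 07:30 → overlap.
Chamber Mixing overlaps Brass Session.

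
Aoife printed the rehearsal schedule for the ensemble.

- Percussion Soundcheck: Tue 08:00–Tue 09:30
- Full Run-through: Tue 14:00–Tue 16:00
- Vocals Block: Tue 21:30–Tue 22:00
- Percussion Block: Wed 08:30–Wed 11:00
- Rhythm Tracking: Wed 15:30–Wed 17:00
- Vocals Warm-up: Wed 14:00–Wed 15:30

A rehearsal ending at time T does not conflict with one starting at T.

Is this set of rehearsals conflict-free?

Sorted by start: Percussion Soundcheck, Full Run-through, Vocals Block, Percussion Block, Vocals Warm-up, Rhythm Tracking.
Full Run-through starts after Percussion Soundcheck ends; Percussion Soundcheck is clear from here.
Vocals Block starts after Full Run-through ends; Full Run-through is clear from here.
Percussion Block starts after Vocals Block ends; Vocals Block is clear from here.
Vocals Warm-up starts after Percussion Block ends; Percussion Block is clear from here.
Rhythm Tracking starts exactly when Vocals Warm-up ends (back-to-back, no overlap).
Every pair is clear; the schedule has no overlaps.

Yes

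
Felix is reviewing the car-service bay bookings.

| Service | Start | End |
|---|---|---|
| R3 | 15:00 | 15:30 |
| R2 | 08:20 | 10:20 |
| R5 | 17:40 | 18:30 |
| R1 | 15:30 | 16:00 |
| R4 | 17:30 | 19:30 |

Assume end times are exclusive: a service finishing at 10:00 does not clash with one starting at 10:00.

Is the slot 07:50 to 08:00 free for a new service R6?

R2: starts 08:20 at or after R6 ends 08:00 → clear.
R3: starts 15:00 at or after R6 ends 08:00 → clear.
R1: starts 15:30 at or after R6 ends 08:00 → clear.
R4: starts 17:30 at or after R6 ends 08:00 → clear.
R5: starts 17:40 at or after R6 ends 08:00 → clear.

Yes — the slot is free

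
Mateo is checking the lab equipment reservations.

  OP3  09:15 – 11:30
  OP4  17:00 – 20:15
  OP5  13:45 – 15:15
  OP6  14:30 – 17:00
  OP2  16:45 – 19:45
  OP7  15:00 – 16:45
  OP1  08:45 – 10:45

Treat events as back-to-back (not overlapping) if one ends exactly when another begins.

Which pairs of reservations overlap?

OP1 & OP3, OP2 & OP4, OP2 & OP6, OP5 & OP6, OP5 & OP7, OP6 & OP7

Sorted by start: OP1, OP3, OP5, OP6, OP7, OP2, OP4.
OP3 starts before OP1 ends → OP1 and OP3 overlap.
OP5 starts after OP1 ends, so nothing later overlaps OP1 either.
OP5 starts after OP3 ends, so nothing later overlaps OP3 either.
OP6 starts before OP5 ends → OP5 and OP6 overlap.
OP7 starts before OP5 ends → OP5 and OP7 overlap.
OP2 starts after OP5 ends, so nothing later overlaps OP5 either.
OP7 starts before OP6 ends → OP6 and OP7 overlap.
OP2 starts before OP6 ends → OP6 and OP2 overlap.
OP4 starts exactly when OP6 ends (back-to-back, no overlap).
OP2 starts exactly when OP7 ends (back-to-back, no overlap), so nothing later overlaps OP7 either.
OP4 starts before OP2 ends → OP2 and OP4 overlap.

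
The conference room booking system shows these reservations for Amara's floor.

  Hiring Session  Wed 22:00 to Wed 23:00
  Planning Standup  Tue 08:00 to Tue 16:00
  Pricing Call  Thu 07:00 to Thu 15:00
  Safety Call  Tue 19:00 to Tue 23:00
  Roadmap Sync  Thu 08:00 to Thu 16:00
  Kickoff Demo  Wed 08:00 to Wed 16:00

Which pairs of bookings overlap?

Sorted by start: Planning Standup, Safety Call, Kickoff Demo, Hiring Session, Pricing Call, Roadmap Sync.
Safety Call starts after Planning Standup ends, so Planning Standup has no further overlaps.
Kickoff Demo starts after Safety Call ends, so Safety Call has no further overlaps.
Hiring Session starts after Kickoff Demo ends, so Kickoff Demo has no further overlaps.
Pricing Call starts after Hiring Session ends, so Hiring Session has no further overlaps.
Roadmap Sync starts before Pricing Call ends → Pricing Call and Roadmap Sync overlap.

Pricing Call & Roadmap Sync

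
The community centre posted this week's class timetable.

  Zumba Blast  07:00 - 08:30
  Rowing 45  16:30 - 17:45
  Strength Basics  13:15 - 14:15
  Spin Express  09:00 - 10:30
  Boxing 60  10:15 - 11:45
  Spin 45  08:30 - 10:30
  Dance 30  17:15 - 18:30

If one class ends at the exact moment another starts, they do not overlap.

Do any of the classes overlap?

Two intervals overlap when each starts before the other ends.
Sorted by start: Zumba Blast, Spin 45, Spin Express, Boxing 60, Strength Basics, Rowing 45, Dance 30.
Spin 45 starts exactly when Zumba Blast ends (back-to-back, no overlap) — done with Zumba Blast.
Spin Express starts before Spin 45 ends → Spin 45 and Spin Express overlap.
That's a conflict, so the schedule is not conflict-free.

Yes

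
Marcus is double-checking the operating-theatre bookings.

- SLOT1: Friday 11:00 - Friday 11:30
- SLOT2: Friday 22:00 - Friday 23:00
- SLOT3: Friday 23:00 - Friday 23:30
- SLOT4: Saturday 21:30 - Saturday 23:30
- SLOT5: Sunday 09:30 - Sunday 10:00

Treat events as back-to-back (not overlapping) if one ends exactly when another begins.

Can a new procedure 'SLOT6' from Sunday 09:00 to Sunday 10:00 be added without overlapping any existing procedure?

No — it overlaps SLOT5

SLOT1: ends Friday 11:30 at or before SLOT6 starts Sunday 09:00 → clear.
SLOT2: ends Friday 23:00 at or before SLOT6 starts Sunday 09:00 → clear.
SLOT3: ends Friday 23:30 at or before SLOT6 starts Sunday 09:00 → clear.
SLOT4: ends Saturday 23:30 at or before SLOT6 starts Sunday 09:00 → clear.
SLOT5: starts Sunday 09:30 before SLOT6 ends Sunday 10:00, and ends Sunday 10:00 after SLOT6 starts Sunday 09:00 → overlap.
SLOT6 overlaps SLOT5.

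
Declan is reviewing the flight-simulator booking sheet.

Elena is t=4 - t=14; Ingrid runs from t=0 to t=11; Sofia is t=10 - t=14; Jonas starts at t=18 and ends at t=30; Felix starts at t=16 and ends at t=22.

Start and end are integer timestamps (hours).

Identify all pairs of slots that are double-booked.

Elena & Ingrid, Elena & Sofia, Felix & Jonas, Ingrid & Sofia

Sorted by start: Ingrid, Elena, Sofia, Felix, Jonas.
Elena starts before Ingrid ends → Ingrid and Elena overlap.
Sofia starts before Ingrid ends → Ingrid and Sofia overlap.
Felix starts after Ingrid ends, so nothing later overlaps Ingrid either.
Sofia starts before Elena ends → Elena and Sofia overlap.
Felix starts after Elena ends, so nothing later overlaps Elena either.
Felix starts after Sofia ends, so nothing later overlaps Sofia either.
Jonas starts before Felix ends → Felix and Jonas overlap.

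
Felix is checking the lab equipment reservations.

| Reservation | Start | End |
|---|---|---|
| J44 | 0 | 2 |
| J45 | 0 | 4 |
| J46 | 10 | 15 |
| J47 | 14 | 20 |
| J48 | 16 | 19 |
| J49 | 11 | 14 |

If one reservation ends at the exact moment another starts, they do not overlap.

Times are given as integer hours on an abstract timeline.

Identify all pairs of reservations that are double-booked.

Sorted by start: J44, J45, J46, J49, J47, J48.
J45 starts before J44 ends → J44 and J45 overlap.
J46 starts after J44 ends, so nothing later overlaps J44 either.
J46 starts after J45 ends, so nothing later overlaps J45 either.
J49 starts before J46 ends → J46 and J49 overlap.
J47 starts before J46 ends → J46 and J47 overlap.
J48 starts after J46 ends.
J47 starts exactly when J49 ends (back-to-back, no overlap), so nothing later overlaps J49 either.
J48 starts before J47 ends → J47 and J48 overlap.

J44 & J45, J46 & J47, J46 & J49, J47 & J48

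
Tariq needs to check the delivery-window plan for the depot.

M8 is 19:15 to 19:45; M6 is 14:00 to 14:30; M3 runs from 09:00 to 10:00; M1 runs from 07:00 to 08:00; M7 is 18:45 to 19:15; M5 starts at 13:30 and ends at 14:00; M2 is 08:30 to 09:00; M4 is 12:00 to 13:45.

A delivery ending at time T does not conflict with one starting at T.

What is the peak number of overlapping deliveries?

Sweep the timeline, counting +1 at each start and −1 at each end (ends before starts at a tie):
07:00 start M1 → 1
08:00 end M1 → 0
08:30 start M2 → 1
09:00 end M2 → 0
09:00 start M3 → 1
10:00 end M3 → 0
12:00 start M4 → 1
13:30 start M5 → 2
13:45 end M4 → 1
14:00 end M5 → 0
14:00 start M6 → 1
14:30 end M6 → 0
18:45 start M7 → 1
19:15 end M7 → 0
19:15 start M8 → 1
19:45 end M8 → 0
Peak is 2, at 13:30 (M4, M5).

2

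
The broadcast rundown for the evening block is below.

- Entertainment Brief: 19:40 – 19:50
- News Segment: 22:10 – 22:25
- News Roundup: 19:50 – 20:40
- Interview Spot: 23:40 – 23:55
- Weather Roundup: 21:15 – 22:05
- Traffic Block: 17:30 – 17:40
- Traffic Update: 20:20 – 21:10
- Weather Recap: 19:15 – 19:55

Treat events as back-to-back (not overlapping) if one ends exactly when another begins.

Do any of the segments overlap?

Sorted by start: Traffic Block, Weather Recap, Entertainment Brief, News Roundup, Traffic Update, Weather Roundup, News Segment, Interview Spot.
Weather Recap starts after Traffic Block ends; Traffic Block is clear from here.
Entertainment Brief starts before Weather Recap ends → Weather Recap and Entertainment Brief overlap.
That's a conflict, so the schedule is not conflict-free.

Yes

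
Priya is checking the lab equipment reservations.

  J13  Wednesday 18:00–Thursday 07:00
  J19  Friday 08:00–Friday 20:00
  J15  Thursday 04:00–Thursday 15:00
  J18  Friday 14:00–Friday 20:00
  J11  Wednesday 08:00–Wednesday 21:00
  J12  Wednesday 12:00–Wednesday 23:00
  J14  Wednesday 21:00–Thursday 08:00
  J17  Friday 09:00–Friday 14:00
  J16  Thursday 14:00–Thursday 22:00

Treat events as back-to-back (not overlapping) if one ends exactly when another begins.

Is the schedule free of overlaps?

No

Sorted by start: J11, J12, J13, J14, J15, J16, J19, J17, J18.
J12 starts before J11 ends → J11 and J12 overlap.
That's a conflict, so the schedule is not conflict-free.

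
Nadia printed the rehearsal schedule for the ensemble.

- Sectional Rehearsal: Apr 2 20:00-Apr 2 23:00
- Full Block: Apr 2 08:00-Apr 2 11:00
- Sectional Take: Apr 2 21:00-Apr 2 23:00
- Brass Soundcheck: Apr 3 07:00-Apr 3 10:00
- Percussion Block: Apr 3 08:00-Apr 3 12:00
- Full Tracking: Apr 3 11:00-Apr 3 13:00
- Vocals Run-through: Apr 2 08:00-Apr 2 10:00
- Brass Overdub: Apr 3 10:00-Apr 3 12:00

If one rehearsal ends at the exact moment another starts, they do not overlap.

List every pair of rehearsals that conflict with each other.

Brass Overdub & Full Tracking, Brass Overdub & Percussion Block, Brass Soundcheck & Percussion Block, Full Block & Vocals Run-through, Full Tracking & Percussion Block, Sectional Rehearsal & Sectional Take

Two intervals overlap when each starts before the other ends.
Sorted by start: Full Block, Vocals Run-through, Sectional Rehearsal, Sectional Take, Brass Soundcheck, Percussion Block, Brass Overdub, Full Tracking.
Vocals Run-through starts before Full Block ends → Full Block and Vocals Run-through overlap.
Sectional Rehearsal starts after Full Block ends — done with Full Block.
Sectional Rehearsal starts after Vocals Run-through ends — done with Vocals Run-through.
Sectional Take starts before Sectional Rehearsal ends → Sectional Rehearsal and Sectional Take overlap.
Brass Soundcheck starts after Sectional Rehearsal ends — done with Sectional Rehearsal.
Brass Soundcheck starts after Sectional Take ends — done with Sectional Take.
Percussion Block starts before Brass Soundcheck ends → Brass Soundcheck and Percussion Block overlap.
Brass Overdub starts exactly when Brass Soundcheck ends (back-to-back, no overlap) — done with Brass Soundcheck.
Brass Overdub starts before Percussion Block ends → Percussion Block and Brass Overdub overlap.
Full Tracking starts before Percussion Block ends → Percussion Block and Full Tracking overlap.
Full Tracking starts before Brass Overdub ends → Brass Overdub and Full Tracking overlap.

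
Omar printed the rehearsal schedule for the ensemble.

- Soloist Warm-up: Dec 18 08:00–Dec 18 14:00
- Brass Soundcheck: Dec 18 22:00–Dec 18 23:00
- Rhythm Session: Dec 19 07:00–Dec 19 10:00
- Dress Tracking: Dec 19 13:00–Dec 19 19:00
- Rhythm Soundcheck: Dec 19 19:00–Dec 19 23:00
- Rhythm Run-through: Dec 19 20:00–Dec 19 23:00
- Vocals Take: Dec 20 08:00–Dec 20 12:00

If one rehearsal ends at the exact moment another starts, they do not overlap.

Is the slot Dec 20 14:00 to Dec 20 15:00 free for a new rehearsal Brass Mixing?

Soloist Warm-up: ends Dec 18 14:00 at or before Brass Mixing starts Dec 20 14:00 → clear.
Brass Soundcheck: ends Dec 18 23:00 at or before Brass Mixing starts Dec 20 14:00 → clear.
Rhythm Session: ends Dec 19 10:00 at or before Brass Mixing starts Dec 20 14:00 → clear.
Dress Tracking: ends Dec 19 19:00 at or before Brass Mixing starts Dec 20 14:00 → clear.
Rhythm Soundcheck: ends Dec 19 23:00 at or before Brass Mixing starts Dec 20 14:00 → clear.
Rhythm Run-through: ends Dec 19 23:00 at or before Brass Mixing starts Dec 20 14:00 → clear.
Vocals Take: ends Dec 20 12:00 at or before Brass Mixing starts Dec 20 14:00 → clear.

Yes — the slot is free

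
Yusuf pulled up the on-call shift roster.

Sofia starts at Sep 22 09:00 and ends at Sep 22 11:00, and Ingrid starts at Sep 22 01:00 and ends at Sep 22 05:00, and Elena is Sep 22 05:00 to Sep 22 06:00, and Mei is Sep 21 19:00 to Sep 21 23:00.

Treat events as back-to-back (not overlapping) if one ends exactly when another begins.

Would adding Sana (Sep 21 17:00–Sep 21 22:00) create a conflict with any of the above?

Mei: starts Sep 21 19:00 before Sana ends Sep 21 22:00, and ends Sep 21 23:00 after Sana starts Sep 21 17:00 → overlap.
Ingrid: starts Sep 22 01:00 at or after Sana ends Sep 21 22:00 → clear.
Elena: starts Sep 22 05:00 at or after Sana ends Sep 21 22:00 → clear.
Sofia: starts Sep 22 09:00 at or after Sana ends Sep 21 22:00 → clear.
Sana overlaps Mei.

Yes — it overlaps Mei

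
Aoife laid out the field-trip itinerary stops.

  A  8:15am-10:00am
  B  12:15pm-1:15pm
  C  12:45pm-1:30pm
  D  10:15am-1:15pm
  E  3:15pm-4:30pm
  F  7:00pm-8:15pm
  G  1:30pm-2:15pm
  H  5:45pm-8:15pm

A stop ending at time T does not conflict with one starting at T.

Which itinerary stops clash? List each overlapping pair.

B & C, B & D, C & D, F & H

Sorted by start: A, D, B, C, G, E, H, F.
D starts after A ends, so nothing later overlaps A either.
B starts before D ends → D and B overlap.
C starts before D ends → D and C overlap.
G starts after D ends, so nothing later overlaps D either.
C starts before B ends → B and C overlap.
G starts after B ends, so nothing later overlaps B either.
G starts exactly when C ends (back-to-back, no overlap), so nothing later overlaps C either.
E starts after G ends, so nothing later overlaps G either.
H starts after E ends, so nothing later overlaps E either.
F starts before H ends → H and F overlap.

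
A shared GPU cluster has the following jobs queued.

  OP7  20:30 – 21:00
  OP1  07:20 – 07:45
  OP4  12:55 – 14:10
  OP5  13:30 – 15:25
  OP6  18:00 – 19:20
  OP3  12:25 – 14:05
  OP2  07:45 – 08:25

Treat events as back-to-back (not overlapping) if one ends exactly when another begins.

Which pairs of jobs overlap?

OP3 & OP4, OP3 & OP5, OP4 & OP5

Sorted by start: OP1, OP2, OP3, OP4, OP5, OP6, OP7.
OP2 starts exactly when OP1 ends (back-to-back, no overlap); OP1 is clear from here.
OP3 starts after OP2 ends; OP2 is clear from here.
OP4 starts before OP3 ends → OP3 and OP4 overlap.
OP5 starts before OP3 ends → OP3 and OP5 overlap.
OP6 starts after OP3 ends; OP3 is clear from here.
OP5 starts before OP4 ends → OP4 and OP5 overlap.
OP6 starts after OP4 ends; OP4 is clear from here.
OP6 starts after OP5 ends; OP5 is clear from here.
OP7 starts after OP6 ends.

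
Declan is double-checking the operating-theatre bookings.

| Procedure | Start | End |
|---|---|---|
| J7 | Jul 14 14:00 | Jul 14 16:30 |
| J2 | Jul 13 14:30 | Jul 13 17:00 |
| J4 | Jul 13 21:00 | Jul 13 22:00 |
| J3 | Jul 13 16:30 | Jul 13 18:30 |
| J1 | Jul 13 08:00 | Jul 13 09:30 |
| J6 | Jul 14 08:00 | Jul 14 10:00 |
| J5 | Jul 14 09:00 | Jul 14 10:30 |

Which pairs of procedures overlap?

J2 & J3, J5 & J6

Sorted by start: J1, J2, J3, J4, J6, J5, J7.
J2 starts after J1 ends, so J1 has no further overlaps.
J3 starts before J2 ends → J2 and J3 overlap.
J4 starts after J2 ends, so J2 has no further overlaps.
J4 starts after J3 ends, so J3 has no further overlaps.
J6 starts after J4 ends, so J4 has no further overlaps.
J5 starts before J6 ends → J6 and J5 overlap.
J7 starts after J6 ends.
J7 starts after J5 ends.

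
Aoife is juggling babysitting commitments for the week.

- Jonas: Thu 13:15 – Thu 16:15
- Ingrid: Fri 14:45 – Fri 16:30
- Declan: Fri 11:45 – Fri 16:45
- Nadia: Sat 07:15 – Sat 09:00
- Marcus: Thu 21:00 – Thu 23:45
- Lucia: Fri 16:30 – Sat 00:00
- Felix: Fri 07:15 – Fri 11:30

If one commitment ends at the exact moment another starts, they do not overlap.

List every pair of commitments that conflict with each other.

Sorted by start: Jonas, Marcus, Felix, Declan, Ingrid, Lucia, Nadia.
Marcus starts after Jonas ends, so Jonas has no further overlaps.
Felix starts after Marcus ends, so Marcus has no further overlaps.
Declan starts after Felix ends, so Felix has no further overlaps.
Ingrid starts before Declan ends → Declan and Ingrid overlap.
Lucia starts before Declan ends → Declan and Lucia overlap.
Nadia starts after Declan ends.
Lucia starts exactly when Ingrid ends (back-to-back, no overlap), so Ingrid has no further overlaps.
Nadia starts after Lucia ends.

Declan & Ingrid, Declan & Lucia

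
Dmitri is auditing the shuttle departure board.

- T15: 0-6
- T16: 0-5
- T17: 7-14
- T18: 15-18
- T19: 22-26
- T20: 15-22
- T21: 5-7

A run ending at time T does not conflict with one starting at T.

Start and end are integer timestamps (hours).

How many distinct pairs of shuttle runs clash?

Two intervals overlap when each starts before the other ends.
Sorted by start: T15, T16, T21, T17, T18, T20, T19.
T16 starts before T15 ends → T15 and T16 overlap.
T21 starts before T15 ends → T15 and T21 overlap.
T17 starts after T15 ends; T15 is clear from here.
T21 starts exactly when T16 ends (back-to-back, no overlap); T16 is clear from here.
T17 starts exactly when T21 ends (back-to-back, no overlap); T21 is clear from here.
T18 starts after T17 ends; T17 is clear from here.
T20 starts before T18 ends → T18 and T20 overlap.
T19 starts after T18 ends.
T19 starts exactly when T20 ends (back-to-back, no overlap).
Overlapping pairs: T15 & T16, T15 & T21, T18 & T20 — 3 in total.

3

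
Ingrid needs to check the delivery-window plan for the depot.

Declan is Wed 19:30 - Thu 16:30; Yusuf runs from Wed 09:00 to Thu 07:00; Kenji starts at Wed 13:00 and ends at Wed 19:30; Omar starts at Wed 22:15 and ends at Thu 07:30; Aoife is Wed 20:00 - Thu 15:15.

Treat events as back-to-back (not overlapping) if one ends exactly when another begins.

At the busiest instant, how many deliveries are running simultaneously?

4

Sort all start/end points and keep a running count:
Wed 09:00 start Yusuf → 1
Wed 13:00 start Kenji → 2
Wed 19:30 end Kenji → 1
Wed 19:30 start Declan → 2
Wed 20:00 start Aoife → 3
Wed 22:15 start Omar → 4
Thu 07:00 end Yusuf → 3
Thu 07:30 end Omar → 2
Thu 15:15 end Aoife → 1
Thu 16:30 end Declan → 0
Peak is 4, at Wed 22:15 (Aoife, Declan, Omar, Yusuf).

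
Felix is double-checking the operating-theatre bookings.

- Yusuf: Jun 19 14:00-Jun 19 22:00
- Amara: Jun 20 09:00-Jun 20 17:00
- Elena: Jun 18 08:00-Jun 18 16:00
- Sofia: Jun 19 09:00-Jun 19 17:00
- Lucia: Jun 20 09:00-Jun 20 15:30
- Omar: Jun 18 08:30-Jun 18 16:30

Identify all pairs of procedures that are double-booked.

Two intervals overlap when each starts before the other ends.
Sorted by start: Elena, Omar, Sofia, Yusuf, Amara, Lucia.
Omar starts before Elena ends → Elena and Omar overlap.
Sofia starts after Elena ends, so Elena has no further overlaps.
Sofia starts after Omar ends, so Omar has no further overlaps.
Yusuf starts before Sofia ends → Sofia and Yusuf overlap.
Amara starts after Sofia ends, so Sofia has no further overlaps.
Amara starts after Yusuf ends, so Yusuf has no further overlaps.
Lucia starts before Amara ends → Amara and Lucia overlap.

Amara & Lucia, Elena & Omar, Sofia & Yusuf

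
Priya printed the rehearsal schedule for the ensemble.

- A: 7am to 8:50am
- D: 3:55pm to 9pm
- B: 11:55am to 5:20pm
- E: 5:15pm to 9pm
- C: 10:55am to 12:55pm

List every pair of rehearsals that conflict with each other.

Sorted by start: A, C, B, D, E.
C starts after A ends; A is clear from here.
B starts before C ends → C and B overlap.
D starts after C ends; C is clear from here.
D starts before B ends → B and D overlap.
E starts before B ends → B and E overlap.
E starts before D ends → D and E overlap.

B & C, B & D, B & E, D & E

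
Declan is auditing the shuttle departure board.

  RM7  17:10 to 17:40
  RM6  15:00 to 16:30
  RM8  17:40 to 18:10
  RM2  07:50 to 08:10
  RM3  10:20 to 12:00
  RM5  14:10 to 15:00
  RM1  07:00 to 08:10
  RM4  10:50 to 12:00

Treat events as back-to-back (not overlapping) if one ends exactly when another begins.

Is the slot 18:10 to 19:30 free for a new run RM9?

Yes — the slot is free

RM1: ends 08:10 at or before RM9 starts 18:10 → clear.
RM2: ends 08:10 at or before RM9 starts 18:10 → clear.
RM3: ends 12:00 at or before RM9 starts 18:10 → clear.
RM4: ends 12:00 at or before RM9 starts 18:10 → clear.
RM5: ends 15:00 at or before RM9 starts 18:10 → clear.
RM6: ends 16:30 at or before RM9 starts 18:10 → clear.
RM7: ends 17:40 at or before RM9 starts 18:10 → clear.
RM8: ends 18:10 at or before RM9 starts 18:10 → clear.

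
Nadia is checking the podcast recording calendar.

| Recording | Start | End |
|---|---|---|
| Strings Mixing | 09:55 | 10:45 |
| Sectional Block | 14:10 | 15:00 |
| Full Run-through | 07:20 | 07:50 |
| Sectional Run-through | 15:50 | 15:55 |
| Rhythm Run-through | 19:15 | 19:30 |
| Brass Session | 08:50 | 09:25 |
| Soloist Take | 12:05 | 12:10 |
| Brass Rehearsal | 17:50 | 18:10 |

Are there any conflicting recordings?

No

Check each pair: they overlap iff neither finishes before the other starts.
Sorted by start: Full Run-through, Brass Session, Strings Mixing, Soloist Take, Sectional Block, Sectional Run-through, Brass Rehearsal, Rhythm Run-through.
Brass Session starts after Full Run-through ends, so nothing later overlaps Full Run-through either.
Strings Mixing starts after Brass Session ends, so nothing later overlaps Brass Session either.
Soloist Take starts after Strings Mixing ends, so nothing later overlaps Strings Mixing either.
Sectional Block starts after Soloist Take ends, so nothing later overlaps Soloist Take either.
Sectional Run-through starts after Sectional Block ends, so nothing later overlaps Sectional Block either.
Brass Rehearsal starts after Sectional Run-through ends, so nothing later overlaps Sectional Run-through either.
Rhythm Run-through starts after Brass Rehearsal ends.
Every pair is clear; the schedule has no overlaps.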